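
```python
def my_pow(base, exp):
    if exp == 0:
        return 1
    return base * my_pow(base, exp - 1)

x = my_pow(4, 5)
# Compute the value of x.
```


my_pow(4, 5)
= 4 * my_pow(4, 4)
= 4 * 4 * my_pow(4, 3)
= 4 * 4 * 4 * my_pow(4, 2)
= 4 * 4 * 4 * 4 * my_pow(4, 1)
= 4 * 4 * 4 * 4 * 4 * my_pow(4, 0)
= 4 * 4 * 4 * 4 * 4 * 1
= 1024


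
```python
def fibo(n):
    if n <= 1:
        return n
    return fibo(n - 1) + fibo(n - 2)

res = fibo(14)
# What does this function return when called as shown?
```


fibo(14)
= fibo(13) + fibo(12)
= (fibo(12) + fibo(11)) + fibo(12)
Computing bottom-up: fibo(0)=0, fibo(1)=1, fibo(2)=1, fibo(3)=2, fibo(4)=3, fibo(5)=5, fibo(6)=8, fibo(7)=13, fibo(8)=21, fibo(9)=34, fibo(10)=55, fibo(11)=89, fibo(12)=144, fibo(13)=233, fibo(14)=377
= 377


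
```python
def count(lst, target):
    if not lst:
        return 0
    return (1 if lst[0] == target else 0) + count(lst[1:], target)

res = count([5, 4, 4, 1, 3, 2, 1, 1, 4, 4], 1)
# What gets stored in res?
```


count([5, 4, 4, 1, 3, 2, 1, 1, 4, 4], 1)
lst[0]=5 != 1: 0 + count([4, 4, 1, 3, 2, 1, 1, 4, 4], 1)
lst[0]=4 != 1: 0 + count([4, 1, 3, 2, 1, 1, 4, 4], 1)
lst[0]=4 != 1: 0 + count([1, 3, 2, 1, 1, 4, 4], 1)
lst[0]=1 == 1: 1 + count([3, 2, 1, 1, 4, 4], 1)
lst[0]=3 != 1: 0 + count([2, 1, 1, 4, 4], 1)
lst[0]=2 != 1: 0 + count([1, 1, 4, 4], 1)
lst[0]=1 == 1: 1 + count([1, 4, 4], 1)
lst[0]=1 == 1: 1 + count([4, 4], 1)
lst[0]=4 != 1: 0 + count([4], 1)
lst[0]=4 != 1: 0 + count([], 1)
= 3


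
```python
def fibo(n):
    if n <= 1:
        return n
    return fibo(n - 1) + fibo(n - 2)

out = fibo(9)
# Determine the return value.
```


fibo(9)
= fibo(8) + fibo(7)
= (fibo(7) + fibo(6)) + fibo(7)
Computing bottom-up: fibo(0)=0, fibo(1)=1, fibo(2)=1, fibo(3)=2, fibo(4)=3, fibo(5)=5, fibo(6)=8, fibo(7)=13, fibo(8)=21, fibo(9)=34
= 34


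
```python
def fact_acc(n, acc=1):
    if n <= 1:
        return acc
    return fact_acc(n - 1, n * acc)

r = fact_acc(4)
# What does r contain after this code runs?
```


fact_acc(4, 1)
= fact_acc(3, 4 * 1) = fact_acc(3, 4)
= fact_acc(2, 3 * 4) = fact_acc(2, 12)
= fact_acc(1, 2 * 12) = fact_acc(1, 24)
n <= 1, return acc = 24


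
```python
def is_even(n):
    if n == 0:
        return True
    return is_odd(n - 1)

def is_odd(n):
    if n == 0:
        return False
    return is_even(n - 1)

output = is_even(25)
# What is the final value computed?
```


is_even(25)
= is_odd(24)
= is_even(23)
= is_odd(22)
= is_even(21)
= is_odd(20)
= is_even(19)
= is_odd(18)
= is_even(17)
= is_odd(16)
= is_even(15)
= is_odd(14)
= is_even(13)
= is_odd(12)
= is_even(11)
= is_odd(10)
= is_even(9)
= is_odd(8)
= is_even(7)
= is_odd(6)
= is_even(5)
= is_odd(4)
= is_even(3)
= is_odd(2)
= is_even(1)
= is_odd(0)
n == 0: return False
= False


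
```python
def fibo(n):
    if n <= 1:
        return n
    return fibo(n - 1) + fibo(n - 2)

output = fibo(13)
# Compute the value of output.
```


fibo(13)
= fibo(12) + fibo(11)
= (fibo(11) + fibo(10)) + fibo(11)
Computing bottom-up: fibo(0)=0, fibo(1)=1, fibo(2)=1, fibo(3)=2, fibo(4)=3, fibo(5)=5, fibo(6)=8, fibo(7)=13, fibo(8)=21, fibo(9)=34, fibo(10)=55, fibo(11)=89, fibo(12)=144, fibo(13)=233
= 233


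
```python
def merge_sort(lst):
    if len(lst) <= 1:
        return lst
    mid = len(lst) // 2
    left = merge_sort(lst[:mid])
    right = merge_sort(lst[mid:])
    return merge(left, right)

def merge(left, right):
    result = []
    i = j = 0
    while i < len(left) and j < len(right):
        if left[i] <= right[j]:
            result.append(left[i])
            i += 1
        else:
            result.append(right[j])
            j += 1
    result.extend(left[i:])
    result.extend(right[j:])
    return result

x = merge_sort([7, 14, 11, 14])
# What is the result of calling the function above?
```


merge_sort([7, 14, 11, 14])
Split into [7, 14] and [11, 14]
Left sorted: [7, 14]
Right sorted: [11, 14]
Merge [7, 14] and [11, 14]
= [7, 11, 14, 14]


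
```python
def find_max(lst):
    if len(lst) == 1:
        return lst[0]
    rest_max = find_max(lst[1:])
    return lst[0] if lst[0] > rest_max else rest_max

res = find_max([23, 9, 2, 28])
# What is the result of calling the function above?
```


find_max([23, 9, 2, 28])
= compare 23 with find_max([9, 2, 28])
= compare 9 with find_max([2, 28])
= compare 2 with find_max([28])
Base: find_max([28]) = 28
compare 2 with 28: max = 28
compare 9 with 28: max = 28
compare 23 with 28: max = 28
= 28


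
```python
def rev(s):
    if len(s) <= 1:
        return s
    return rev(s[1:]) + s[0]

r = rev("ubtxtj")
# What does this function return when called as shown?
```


rev("ubtxtj")
= rev("btxtj") + "u"
= rev("txtj") + "b" + "u"
= rev("xtj") + "t" + "b" + "u"
= rev("tj") + "x" + "t" + "b" + "u"
= rev("j") + "t" + "x" + "t" + "b" + "u"
= "j" + "t" + "x" + "t" + "b" + "u"
= "jtxtbu"


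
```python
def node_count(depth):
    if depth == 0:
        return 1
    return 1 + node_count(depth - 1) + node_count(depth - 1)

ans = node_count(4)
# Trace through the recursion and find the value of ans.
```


node_count(4)
= 1 + node_count(3) + node_count(3)
= 1 + 2 * node_count(3)
node_count(k) = 2^(k+1) - 1
node_count(0) = 1
node_count(1) = 3
node_count(2) = 7
node_count(3) = 15
node_count(4) = 31
node_count(4) = 2^5 - 1 = 31


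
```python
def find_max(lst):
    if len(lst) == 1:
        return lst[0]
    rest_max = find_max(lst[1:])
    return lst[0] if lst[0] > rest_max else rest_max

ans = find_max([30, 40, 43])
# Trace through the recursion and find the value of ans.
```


find_max([30, 40, 43])
= compare 30 with find_max([40, 43])
= compare 40 with find_max([43])
Base: find_max([43]) = 43
compare 40 with 43: max = 43
compare 30 with 43: max = 43
= 43


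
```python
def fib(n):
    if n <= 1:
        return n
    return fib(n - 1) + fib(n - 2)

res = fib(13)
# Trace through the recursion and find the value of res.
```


fib(13)
= fib(12) + fib(11)
= (fib(11) + fib(10)) + fib(11)
Computing bottom-up: fib(0)=0, fib(1)=1, fib(2)=1, fib(3)=2, fib(4)=3, fib(5)=5, fib(6)=8, fib(7)=13, fib(8)=21, fib(9)=34, fib(10)=55, fib(11)=89, fib(12)=144, fib(13)=233
= 233


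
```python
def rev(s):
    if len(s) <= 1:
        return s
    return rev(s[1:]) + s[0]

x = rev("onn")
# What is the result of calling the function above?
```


rev("onn")
= rev("nn") + "o"
= rev("n") + "n" + "o"
= "n" + "n" + "o"
= "nno"


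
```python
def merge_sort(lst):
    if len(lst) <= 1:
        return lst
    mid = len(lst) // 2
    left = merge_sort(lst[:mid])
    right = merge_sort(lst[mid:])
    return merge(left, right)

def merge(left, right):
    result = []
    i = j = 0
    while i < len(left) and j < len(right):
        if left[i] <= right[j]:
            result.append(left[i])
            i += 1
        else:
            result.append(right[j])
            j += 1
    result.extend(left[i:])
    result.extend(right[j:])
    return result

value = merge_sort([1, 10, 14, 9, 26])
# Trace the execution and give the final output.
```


merge_sort([1, 10, 14, 9, 26])
Split into [1, 10] and [14, 9, 26]
Left sorted: [1, 10]
Right sorted: [9, 14, 26]
Merge [1, 10] and [9, 14, 26]
= [1, 9, 10, 14, 26]


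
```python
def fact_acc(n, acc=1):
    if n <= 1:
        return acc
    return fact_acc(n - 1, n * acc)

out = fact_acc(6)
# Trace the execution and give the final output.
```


fact_acc(6, 1)
= fact_acc(5, 6 * 1) = fact_acc(5, 6)
= fact_acc(4, 5 * 6) = fact_acc(4, 30)
= fact_acc(3, 4 * 30) = fact_acc(3, 120)
= fact_acc(2, 3 * 120) = fact_acc(2, 360)
= fact_acc(1, 2 * 360) = fact_acc(1, 720)
n <= 1, return acc = 720


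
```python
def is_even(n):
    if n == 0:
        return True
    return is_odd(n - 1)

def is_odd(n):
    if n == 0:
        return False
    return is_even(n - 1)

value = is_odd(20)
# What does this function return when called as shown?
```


is_odd(20)
= is_even(19)
= is_odd(18)
= is_even(17)
= is_odd(16)
= is_even(15)
= is_odd(14)
= is_even(13)
= is_odd(12)
= is_even(11)
= is_odd(10)
= is_even(9)
= is_odd(8)
= is_even(7)
= is_odd(6)
= is_even(5)
= is_odd(4)
= is_even(3)
= is_odd(2)
= is_even(1)
= is_odd(0)
n == 0: return False
= False


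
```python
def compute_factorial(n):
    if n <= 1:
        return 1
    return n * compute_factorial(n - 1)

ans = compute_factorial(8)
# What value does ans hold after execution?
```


compute_factorial(8)
= 8 * compute_factorial(7)
= 8 * 7 * compute_factorial(6)
= 8 * 7 * 6 * compute_factorial(5)
= 8 * 7 * 6 * 5 * compute_factorial(4)
= 8 * 7 * 6 * 5 * 4 * compute_factorial(3)
= 8 * 7 * 6 * 5 * 4 * 3 * compute_factorial(2)
= 8 * 7 * 6 * 5 * 4 * 3 * 2 * compute_factorial(1)
= 8 * 7 * 6 * 5 * 4 * 3 * 2 * 1
= 40320


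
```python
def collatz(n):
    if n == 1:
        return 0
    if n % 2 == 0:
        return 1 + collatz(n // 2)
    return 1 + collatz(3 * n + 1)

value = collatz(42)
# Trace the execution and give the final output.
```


collatz(42)
42 is even -> collatz(21)
21 is odd -> 3*21+1 = 64 -> collatz(64)
64 is even -> collatz(32)
32 is even -> collatz(16)
16 is even -> collatz(8)
8 is even -> collatz(4)
4 is even -> collatz(2)
2 is even -> collatz(1)
Reached 1 after 8 steps
= 8


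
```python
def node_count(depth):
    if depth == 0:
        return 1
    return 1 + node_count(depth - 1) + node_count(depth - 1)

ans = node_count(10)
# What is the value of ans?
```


node_count(10)
= 1 + node_count(9) + node_count(9)
= 1 + 2 * node_count(9)
node_count(k) = 2^(k+1) - 1
node_count(0) = 1
node_count(1) = 3
node_count(2) = 7
node_count(3) = 15
node_count(4) = 31
node_count(10) = 2^11 - 1 = 2047


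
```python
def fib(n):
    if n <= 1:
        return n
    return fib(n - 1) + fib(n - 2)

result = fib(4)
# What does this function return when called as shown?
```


fib(4)
= fib(3) + fib(2)
= (fib(2) + fib(1)) + fib(2)
Computing bottom-up: fib(0)=0, fib(1)=1, fib(2)=1, fib(3)=2, fib(4)=3
= 3


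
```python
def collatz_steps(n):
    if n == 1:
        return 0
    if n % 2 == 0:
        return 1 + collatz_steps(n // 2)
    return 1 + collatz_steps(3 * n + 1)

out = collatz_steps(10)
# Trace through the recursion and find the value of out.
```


collatz_steps(10)
10 is even -> collatz_steps(5)
5 is odd -> 3*5+1 = 16 -> collatz_steps(16)
16 is even -> collatz_steps(8)
8 is even -> collatz_steps(4)
4 is even -> collatz_steps(2)
2 is even -> collatz_steps(1)
Reached 1 after 6 steps
= 6


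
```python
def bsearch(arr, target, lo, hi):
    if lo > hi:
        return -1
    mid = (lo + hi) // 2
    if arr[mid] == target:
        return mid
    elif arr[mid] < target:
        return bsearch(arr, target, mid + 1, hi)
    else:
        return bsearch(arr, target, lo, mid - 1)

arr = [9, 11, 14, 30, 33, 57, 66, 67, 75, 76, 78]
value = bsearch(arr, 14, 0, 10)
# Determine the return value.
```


bsearch(arr, 14, 0, 10)
lo=0, hi=10, mid=5, arr[mid]=57
57 > 14, search left half
lo=0, hi=4, mid=2, arr[mid]=14
arr[2] == 14, found at index 2
= 2


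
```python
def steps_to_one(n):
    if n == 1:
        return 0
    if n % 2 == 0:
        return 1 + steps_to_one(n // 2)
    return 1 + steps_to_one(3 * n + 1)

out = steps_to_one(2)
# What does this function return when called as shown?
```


steps_to_one(2)
2 is even -> steps_to_one(1)
Reached 1 after 1 steps
= 1


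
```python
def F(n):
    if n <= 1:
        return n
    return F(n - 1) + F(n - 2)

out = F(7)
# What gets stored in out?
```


F(7)
= F(6) + F(5)
= (F(5) + F(4)) + F(5)
Computing bottom-up: F(0)=0, F(1)=1, F(2)=1, F(3)=2, F(4)=3, F(5)=5, F(6)=8, F(7)=13
= 13


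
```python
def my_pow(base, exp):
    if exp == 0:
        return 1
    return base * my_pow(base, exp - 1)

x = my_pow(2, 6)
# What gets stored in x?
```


my_pow(2, 6)
= 2 * my_pow(2, 5)
= 2 * 2 * my_pow(2, 4)
= 2 * 2 * 2 * my_pow(2, 3)
= 2 * 2 * 2 * 2 * my_pow(2, 2)
= 2 * 2 * 2 * 2 * 2 * my_pow(2, 1)
= 2 * 2 * 2 * 2 * 2 * 2 * my_pow(2, 0)
= 2 * 2 * 2 * 2 * 2 * 2 * 1
= 64


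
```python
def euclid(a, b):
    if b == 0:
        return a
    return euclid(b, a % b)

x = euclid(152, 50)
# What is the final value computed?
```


euclid(152, 50)
= euclid(50, 152 % 50) = euclid(50, 2)
= euclid(2, 50 % 2) = euclid(2, 0)
b == 0, return a = 2


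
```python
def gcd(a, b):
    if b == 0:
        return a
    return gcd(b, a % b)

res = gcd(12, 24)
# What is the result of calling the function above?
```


gcd(12, 24)
= gcd(24, 12 % 24) = gcd(24, 12)
= gcd(12, 24 % 12) = gcd(12, 0)
b == 0, return a = 12


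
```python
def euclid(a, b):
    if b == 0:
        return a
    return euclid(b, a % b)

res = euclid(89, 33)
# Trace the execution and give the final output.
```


euclid(89, 33)
= euclid(33, 89 % 33) = euclid(33, 23)
= euclid(23, 33 % 23) = euclid(23, 10)
= euclid(10, 23 % 10) = euclid(10, 3)
= euclid(3, 10 % 3) = euclid(3, 1)
= euclid(1, 3 % 1) = euclid(1, 0)
b == 0, return a = 1


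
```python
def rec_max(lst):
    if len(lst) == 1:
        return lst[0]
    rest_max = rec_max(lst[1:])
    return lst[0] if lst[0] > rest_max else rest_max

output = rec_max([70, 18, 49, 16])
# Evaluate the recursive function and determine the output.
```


rec_max([70, 18, 49, 16])
= compare 70 with rec_max([18, 49, 16])
= compare 18 with rec_max([49, 16])
= compare 49 with rec_max([16])
Base: rec_max([16]) = 16
compare 49 with 16: max = 49
compare 18 with 49: max = 49
compare 70 with 49: max = 70
= 70


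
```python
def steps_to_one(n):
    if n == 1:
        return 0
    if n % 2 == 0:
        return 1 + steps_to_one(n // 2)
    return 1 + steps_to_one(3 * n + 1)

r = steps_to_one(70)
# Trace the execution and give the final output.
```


steps_to_one(70)
70 is even -> steps_to_one(35)
35 is odd -> 3*35+1 = 106 -> steps_to_one(106)
106 is even -> steps_to_one(53)
53 is odd -> 3*53+1 = 160 -> steps_to_one(160)
160 is even -> steps_to_one(80)
80 is even -> steps_to_one(40)
40 is even -> steps_to_one(20)
20 is even -> steps_to_one(10)
10 is even -> steps_to_one(5)
5 is odd -> 3*5+1 = 16 -> steps_to_one(16)
16 is even -> steps_to_one(8)
8 is even -> steps_to_one(4)
4 is even -> steps_to_one(2)
2 is even -> steps_to_one(1)
Reached 1 after 14 steps
= 14


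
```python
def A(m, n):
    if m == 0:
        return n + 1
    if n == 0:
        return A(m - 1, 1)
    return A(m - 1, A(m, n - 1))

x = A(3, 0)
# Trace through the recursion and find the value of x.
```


A(3, 0)
n == 0: return A(2, 1)
= A(2, 1) = 5
= 5


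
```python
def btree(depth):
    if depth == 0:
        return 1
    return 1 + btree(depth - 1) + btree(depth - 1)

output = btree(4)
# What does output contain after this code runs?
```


btree(4)
= 1 + btree(3) + btree(3)
= 1 + 2 * btree(3)
btree(k) = 2^(k+1) - 1
btree(0) = 1
btree(1) = 3
btree(2) = 7
btree(3) = 15
btree(4) = 31
btree(4) = 2^5 - 1 = 31


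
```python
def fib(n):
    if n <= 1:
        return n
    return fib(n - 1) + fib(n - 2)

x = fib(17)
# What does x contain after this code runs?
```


fib(17)
= fib(16) + fib(15)
= (fib(15) + fib(14)) + fib(15)
Computing bottom-up: fib(0)=0, fib(1)=1, fib(2)=1, fib(3)=2, fib(4)=3, fib(5)=5, fib(6)=8, fib(7)=13, fib(8)=21, fib(9)=34, fib(10)=55, fib(11)=89, fib(12)=144, fib(13)=233, fib(14)=377, fib(15)=610, fib(16)=987, fib(17)=1597
= 1597


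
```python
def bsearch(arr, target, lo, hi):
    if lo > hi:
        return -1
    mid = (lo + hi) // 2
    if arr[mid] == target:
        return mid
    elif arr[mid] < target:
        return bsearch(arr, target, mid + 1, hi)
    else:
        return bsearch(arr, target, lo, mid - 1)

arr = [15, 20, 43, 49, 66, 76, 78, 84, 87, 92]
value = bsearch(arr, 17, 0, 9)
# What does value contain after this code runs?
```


bsearch(arr, 17, 0, 9)
lo=0, hi=9, mid=4, arr[mid]=66
66 > 17, search left half
lo=0, hi=3, mid=1, arr[mid]=20
20 > 17, search left half
lo=0, hi=0, mid=0, arr[mid]=15
15 < 17, search right half
lo > hi, target not found, return -1
= -1


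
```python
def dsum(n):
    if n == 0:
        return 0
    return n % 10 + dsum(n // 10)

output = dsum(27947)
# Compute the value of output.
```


dsum(27947)
= 7 + dsum(2794)
= 7 + 4 + dsum(279)
= 7 + 4 + 9 + dsum(27)
= 7 + 4 + 9 + 7 + dsum(2)
= 7 + 4 + 9 + 7 + 2 + dsum(0)
= 7 + 4 + 9 + 7 + 2 + 0
= 29


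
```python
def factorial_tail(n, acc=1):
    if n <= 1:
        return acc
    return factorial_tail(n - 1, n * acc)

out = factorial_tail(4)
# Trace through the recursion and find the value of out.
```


factorial_tail(4, 1)
= factorial_tail(3, 4 * 1) = factorial_tail(3, 4)
= factorial_tail(2, 3 * 4) = factorial_tail(2, 12)
= factorial_tail(1, 2 * 12) = factorial_tail(1, 24)
n <= 1, return acc = 24


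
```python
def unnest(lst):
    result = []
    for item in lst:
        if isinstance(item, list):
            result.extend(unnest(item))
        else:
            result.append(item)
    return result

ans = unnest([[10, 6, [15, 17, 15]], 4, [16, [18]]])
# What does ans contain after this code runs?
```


unnest([[10, 6, [15, 17, 15]], 4, [16, [18]]])
Processing each element:
  [10, 6, [15, 17, 15]] is a list -> unnest recursively -> [10, 6, 15, 17, 15]
  4 is not a list -> append 4
  [16, [18]] is a list -> unnest recursively -> [16, 18]
= [10, 6, 15, 17, 15, 4, 16, 18]


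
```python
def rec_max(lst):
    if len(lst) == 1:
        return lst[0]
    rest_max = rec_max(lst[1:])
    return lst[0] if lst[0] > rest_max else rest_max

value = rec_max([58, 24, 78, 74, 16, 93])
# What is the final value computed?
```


rec_max([58, 24, 78, 74, 16, 93])
= compare 58 with rec_max([24, 78, 74, 16, 93])
= compare 24 with rec_max([78, 74, 16, 93])
= compare 78 with rec_max([74, 16, 93])
= compare 74 with rec_max([16, 93])
= compare 16 with rec_max([93])
Base: rec_max([93]) = 93
compare 16 with 93: max = 93
compare 74 with 93: max = 93
compare 78 with 93: max = 93
compare 24 with 93: max = 93
compare 58 with 93: max = 93
= 93


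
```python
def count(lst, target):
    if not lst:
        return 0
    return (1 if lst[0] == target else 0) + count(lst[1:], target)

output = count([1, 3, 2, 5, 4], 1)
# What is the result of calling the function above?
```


count([1, 3, 2, 5, 4], 1)
lst[0]=1 == 1: 1 + count([3, 2, 5, 4], 1)
lst[0]=3 != 1: 0 + count([2, 5, 4], 1)
lst[0]=2 != 1: 0 + count([5, 4], 1)
lst[0]=5 != 1: 0 + count([4], 1)
lst[0]=4 != 1: 0 + count([], 1)
= 1


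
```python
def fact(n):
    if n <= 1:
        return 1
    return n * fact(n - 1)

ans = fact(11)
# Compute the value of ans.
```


fact(11)
= 11 * fact(10)
= 11 * 10 * fact(9)
= 11 * 10 * 9 * fact(8)
= 11 * 10 * 9 * 8 * fact(7)
= 11 * 10 * 9 * 8 * 7 * fact(6)
= 11 * 10 * 9 * 8 * 7 * 6 * fact(5)
= 11 * 10 * 9 * 8 * 7 * 6 * 5 * fact(4)
= 11 * 10 * 9 * 8 * 7 * 6 * 5 * 4 * fact(3)
= 11 * 10 * 9 * 8 * 7 * 6 * 5 * 4 * 3 * fact(2)
= 11 * 10 * 9 * 8 * 7 * 6 * 5 * 4 * 3 * 2 * fact(1)
= 11 * 10 * 9 * 8 * 7 * 6 * 5 * 4 * 3 * 2 * 1
= 39916800


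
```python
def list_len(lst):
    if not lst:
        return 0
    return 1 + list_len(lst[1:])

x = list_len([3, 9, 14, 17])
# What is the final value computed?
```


list_len([3, 9, 14, 17])
= 1 + list_len([9, 14, 17])
= 1 + 1 + list_len([14, 17])
= 1 + 1 + 1 + list_len([17])
= 1 + 1 + 1 + 1 + list_len([])
= 1 + 1 + 1 + 1 + 0
= 4


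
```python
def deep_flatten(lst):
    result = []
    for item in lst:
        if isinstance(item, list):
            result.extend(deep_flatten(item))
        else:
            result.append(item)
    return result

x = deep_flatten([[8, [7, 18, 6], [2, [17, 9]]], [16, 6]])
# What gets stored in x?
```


deep_flatten([[8, [7, 18, 6], [2, [17, 9]]], [16, 6]])
Processing each element:
  [8, [7, 18, 6], [2, [17, 9]]] is a list -> deep_flatten recursively -> [8, 7, 18, 6, 2, 17, 9]
  [16, 6] is a list -> deep_flatten recursively -> [16, 6]
= [8, 7, 18, 6, 2, 17, 9, 16, 6]


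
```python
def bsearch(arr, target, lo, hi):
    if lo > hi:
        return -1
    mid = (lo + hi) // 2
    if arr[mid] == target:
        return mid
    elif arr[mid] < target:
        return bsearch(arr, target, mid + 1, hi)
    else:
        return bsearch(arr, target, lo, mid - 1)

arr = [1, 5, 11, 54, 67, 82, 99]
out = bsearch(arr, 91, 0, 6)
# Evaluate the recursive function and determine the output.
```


bsearch(arr, 91, 0, 6)
lo=0, hi=6, mid=3, arr[mid]=54
54 < 91, search right half
lo=4, hi=6, mid=5, arr[mid]=82
82 < 91, search right half
lo=6, hi=6, mid=6, arr[mid]=99
99 > 91, search left half
lo > hi, target not found, return -1
= -1


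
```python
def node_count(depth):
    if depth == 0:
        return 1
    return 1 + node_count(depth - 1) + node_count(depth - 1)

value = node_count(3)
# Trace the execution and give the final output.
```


node_count(3)
= 1 + node_count(2) + node_count(2)
= 1 + 2 * node_count(2)
node_count(k) = 2^(k+1) - 1
node_count(0) = 1
node_count(1) = 3
node_count(2) = 7
node_count(3) = 15
node_count(3) = 2^4 - 1 = 15


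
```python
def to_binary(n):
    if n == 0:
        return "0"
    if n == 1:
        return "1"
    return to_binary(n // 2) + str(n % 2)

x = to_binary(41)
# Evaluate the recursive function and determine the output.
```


to_binary(41)
= to_binary(20) + "1"
= to_binary(10) + "0" + "1"
= to_binary(5) + "0" + "0" + "1"
= to_binary(2) + "1" + "0" + "0" + "1"
= to_binary(1) + "0" + "1" + "0" + "0" + "1"
= "1" + "0" + "1" + "0" + "0" + "1"
= "101001"


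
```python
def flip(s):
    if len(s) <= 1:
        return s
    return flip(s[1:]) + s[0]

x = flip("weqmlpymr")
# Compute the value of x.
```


flip("weqmlpymr")
= flip("eqmlpymr") + "w"
= flip("qmlpymr") + "e" + "w"
= flip("mlpymr") + "q" + "e" + "w"
= flip("lpymr") + "m" + "q" + "e" + "w"
= flip("pymr") + "l" + "m" + "q" + "e" + "w"
= flip("ymr") + "p" + "l" + "m" + "q" + "e" + "w"
= flip("mr") + "y" + "p" + "l" + "m" + "q" + "e" + "w"
= flip("r") + "m" + "y" + "p" + "l" + "m" + "q" + "e" + "w"
= "r" + "m" + "y" + "p" + "l" + "m" + "q" + "e" + "w"
= "rmyplmqew"


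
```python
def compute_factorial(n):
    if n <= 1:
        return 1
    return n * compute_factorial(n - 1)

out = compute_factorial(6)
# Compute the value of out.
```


compute_factorial(6)
= 6 * compute_factorial(5)
= 6 * 5 * compute_factorial(4)
= 6 * 5 * 4 * compute_factorial(3)
= 6 * 5 * 4 * 3 * compute_factorial(2)
= 6 * 5 * 4 * 3 * 2 * compute_factorial(1)
= 6 * 5 * 4 * 3 * 2 * 1
= 720


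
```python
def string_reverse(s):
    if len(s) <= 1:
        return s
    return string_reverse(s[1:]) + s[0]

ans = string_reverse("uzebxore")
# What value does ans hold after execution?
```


string_reverse("uzebxore")
= string_reverse("zebxore") + "u"
= string_reverse("ebxore") + "z" + "u"
= string_reverse("bxore") + "e" + "z" + "u"
= string_reverse("xore") + "b" + "e" + "z" + "u"
= string_reverse("ore") + "x" + "b" + "e" + "z" + "u"
= string_reverse("re") + "o" + "x" + "b" + "e" + "z" + "u"
= string_reverse("e") + "r" + "o" + "x" + "b" + "e" + "z" + "u"
= "e" + "r" + "o" + "x" + "b" + "e" + "z" + "u"
= "eroxbezu"


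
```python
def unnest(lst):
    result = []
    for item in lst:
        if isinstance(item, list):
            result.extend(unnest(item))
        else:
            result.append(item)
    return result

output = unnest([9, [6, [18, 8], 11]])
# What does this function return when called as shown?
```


unnest([9, [6, [18, 8], 11]])
Processing each element:
  9 is not a list -> append 9
  [6, [18, 8], 11] is a list -> unnest recursively -> [6, 18, 8, 11]
= [9, 6, 18, 8, 11]


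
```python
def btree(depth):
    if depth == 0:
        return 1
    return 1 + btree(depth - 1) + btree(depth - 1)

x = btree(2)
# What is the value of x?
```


btree(2)
= 1 + btree(1) + btree(1)
= 1 + 2 * btree(1)
btree(k) = 2^(k+1) - 1
btree(0) = 1
btree(1) = 3
btree(2) = 7
btree(2) = 2^3 - 1 = 7


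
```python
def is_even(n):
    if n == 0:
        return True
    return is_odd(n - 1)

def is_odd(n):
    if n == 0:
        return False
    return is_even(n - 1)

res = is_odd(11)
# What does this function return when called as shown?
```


is_odd(11)
= is_even(10)
= is_odd(9)
= is_even(8)
= is_odd(7)
= is_even(6)
= is_odd(5)
= is_even(4)
= is_odd(3)
= is_even(2)
= is_odd(1)
= is_even(0)
n == 0: return True
= True


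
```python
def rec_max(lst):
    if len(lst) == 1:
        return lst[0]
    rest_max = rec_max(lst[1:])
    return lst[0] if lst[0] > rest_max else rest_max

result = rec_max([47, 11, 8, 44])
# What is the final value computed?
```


rec_max([47, 11, 8, 44])
= compare 47 with rec_max([11, 8, 44])
= compare 11 with rec_max([8, 44])
= compare 8 with rec_max([44])
Base: rec_max([44]) = 44
compare 8 with 44: max = 44
compare 11 with 44: max = 44
compare 47 with 44: max = 47
= 47


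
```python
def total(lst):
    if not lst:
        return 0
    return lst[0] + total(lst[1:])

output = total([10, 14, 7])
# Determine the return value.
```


total([10, 14, 7])
= 10 + total([14, 7])
= 10 + 14 + total([7])
= 10 + 14 + 7 + total([])
= 10 + 14 + 7 + 0
= 31


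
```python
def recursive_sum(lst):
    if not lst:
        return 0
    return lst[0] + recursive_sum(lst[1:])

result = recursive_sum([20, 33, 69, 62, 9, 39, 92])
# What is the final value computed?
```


recursive_sum([20, 33, 69, 62, 9, 39, 92])
= 20 + recursive_sum([33, 69, 62, 9, 39, 92])
= 20 + 33 + recursive_sum([69, 62, 9, 39, 92])
= 20 + 33 + 69 + recursive_sum([62, 9, 39, 92])
= 20 + 33 + 69 + 62 + recursive_sum([9, 39, 92])
= 20 + 33 + 69 + 62 + 9 + recursive_sum([39, 92])
= 20 + 33 + 69 + 62 + 9 + 39 + recursive_sum([92])
= 20 + 33 + 69 + 62 + 9 + 39 + 92 + recursive_sum([])
= 20 + 33 + 69 + 62 + 9 + 39 + 92 + 0
= 324


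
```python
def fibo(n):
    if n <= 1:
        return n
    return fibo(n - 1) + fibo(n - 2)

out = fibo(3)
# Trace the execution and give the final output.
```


fibo(3)
= fibo(2) + fibo(1)
Computing bottom-up: fibo(0)=0, fibo(1)=1, fibo(2)=1, fibo(3)=2
= 2


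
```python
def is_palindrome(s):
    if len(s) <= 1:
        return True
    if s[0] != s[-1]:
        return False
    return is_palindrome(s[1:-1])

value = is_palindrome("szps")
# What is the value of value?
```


is_palindrome("szps")
"szps": s[0]='s' == s[-1]='s' -> is_palindrome("zp")
"zp": s[0]='z' != s[-1]='p' -> False
= False


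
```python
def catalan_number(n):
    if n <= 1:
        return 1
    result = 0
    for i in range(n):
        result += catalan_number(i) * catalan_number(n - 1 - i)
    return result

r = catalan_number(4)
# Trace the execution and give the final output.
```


catalan_number(4)
= sum of catalan_number(i) * catalan_number(4-1-i) for i in 0..3
First compute sub-values bottom-up:
  catalan_number(0) = 1, catalan_number(1) = 1
  catalan_number(2) = 1*1 + 1*1 = 2
  catalan_number(3) = 1*2 + 1*1 + 2*1 = 5
Now catalan_number(4):
  catalan_number(0)*catalan_number(3) = 1*5 = 5
  catalan_number(1)*catalan_number(2) = 1*2 = 2
  catalan_number(2)*catalan_number(1) = 2*1 = 2
  catalan_number(3)*catalan_number(0) = 5*1 = 5
= 5 + 2 + 2 + 5
= 14


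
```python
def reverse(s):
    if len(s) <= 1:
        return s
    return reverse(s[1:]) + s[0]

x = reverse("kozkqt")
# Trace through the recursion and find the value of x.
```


reverse("kozkqt")
= reverse("ozkqt") + "k"
= reverse("zkqt") + "o" + "k"
= reverse("kqt") + "z" + "o" + "k"
= reverse("qt") + "k" + "z" + "o" + "k"
= reverse("t") + "q" + "k" + "z" + "o" + "k"
= "t" + "q" + "k" + "z" + "o" + "k"
= "tqkzok"


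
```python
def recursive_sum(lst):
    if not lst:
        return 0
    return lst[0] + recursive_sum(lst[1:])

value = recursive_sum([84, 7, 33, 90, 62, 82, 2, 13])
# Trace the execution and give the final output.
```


recursive_sum([84, 7, 33, 90, 62, 82, 2, 13])
= 84 + recursive_sum([7, 33, 90, 62, 82, 2, 13])
= 84 + 7 + recursive_sum([33, 90, 62, 82, 2, 13])
= 84 + 7 + 33 + recursive_sum([90, 62, 82, 2, 13])
= 84 + 7 + 33 + 90 + recursive_sum([62, 82, 2, 13])
= 84 + 7 + 33 + 90 + 62 + recursive_sum([82, 2, 13])
= 84 + 7 + 33 + 90 + 62 + 82 + recursive_sum([2, 13])
= 84 + 7 + 33 + 90 + 62 + 82 + 2 + recursive_sum([13])
= 84 + 7 + 33 + 90 + 62 + 82 + 2 + 13 + recursive_sum([])
= 84 + 7 + 33 + 90 + 62 + 82 + 2 + 13 + 0
= 373


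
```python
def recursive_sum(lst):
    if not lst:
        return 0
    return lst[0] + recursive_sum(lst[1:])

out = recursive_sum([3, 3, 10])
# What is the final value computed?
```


recursive_sum([3, 3, 10])
= 3 + recursive_sum([3, 10])
= 3 + 3 + recursive_sum([10])
= 3 + 3 + 10 + recursive_sum([])
= 3 + 3 + 10 + 0
= 16


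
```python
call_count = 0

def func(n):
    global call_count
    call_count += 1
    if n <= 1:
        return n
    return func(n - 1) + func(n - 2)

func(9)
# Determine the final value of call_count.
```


func(9) calls func(8) and func(7); each non-base call branches into two more.
Let C(k) = total number of calls made by func(k), including the call to func(k) itself.
Base cases: C(0) = 1, C(1) = 1
Recurrence: C(k) = 1 + C(k-1) + C(k-2)
  C(2) = 1 + C(1) + C(0) = 1 + 1 + 1 = 3
  C(3) = 1 + C(2) + C(1) = 1 + 3 + 1 = 5
  C(4) = 1 + C(3) + C(2) = 1 + 5 + 3 = 9
  C(5) = 1 + C(4) + C(3) = 1 + 9 + 5 = 15
  C(6) = 1 + C(5) + C(4) = 1 + 15 + 9 = 25
  C(7) = 1 + C(6) + C(5) = 1 + 25 + 15 = 41
  C(8) = 1 + C(7) + C(6) = 1 + 41 + 25 = 67
  C(9) = 1 + C(8) + C(7) = 1 + 67 + 41 = 109
Total calls = C(9) = 109


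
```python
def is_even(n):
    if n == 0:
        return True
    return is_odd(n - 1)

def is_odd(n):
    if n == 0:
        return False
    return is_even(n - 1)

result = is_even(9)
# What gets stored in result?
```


is_even(9)
= is_odd(8)
= is_even(7)
= is_odd(6)
= is_even(5)
= is_odd(4)
= is_even(3)
= is_odd(2)
= is_even(1)
= is_odd(0)
n == 0: return False
= False


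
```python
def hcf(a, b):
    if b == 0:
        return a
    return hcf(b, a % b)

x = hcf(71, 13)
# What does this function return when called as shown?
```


hcf(71, 13)
= hcf(13, 71 % 13) = hcf(13, 6)
= hcf(6, 13 % 6) = hcf(6, 1)
= hcf(1, 6 % 1) = hcf(1, 0)
b == 0, return a = 1


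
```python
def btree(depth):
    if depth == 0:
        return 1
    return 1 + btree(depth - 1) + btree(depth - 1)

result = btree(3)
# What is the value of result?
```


btree(3)
= 1 + btree(2) + btree(2)
= 1 + 2 * btree(2)
btree(k) = 2^(k+1) - 1
btree(0) = 1
btree(1) = 3
btree(2) = 7
btree(3) = 15
btree(3) = 2^4 - 1 = 15


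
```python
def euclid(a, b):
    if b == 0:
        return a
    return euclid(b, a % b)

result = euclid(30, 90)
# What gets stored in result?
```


euclid(30, 90)
= euclid(90, 30 % 90) = euclid(90, 30)
= euclid(30, 90 % 30) = euclid(30, 0)
b == 0, return a = 30


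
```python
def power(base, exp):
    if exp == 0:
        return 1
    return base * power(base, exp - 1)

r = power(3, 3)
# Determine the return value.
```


power(3, 3)
= 3 * power(3, 2)
= 3 * 3 * power(3, 1)
= 3 * 3 * 3 * power(3, 0)
= 3 * 3 * 3 * 1
= 27


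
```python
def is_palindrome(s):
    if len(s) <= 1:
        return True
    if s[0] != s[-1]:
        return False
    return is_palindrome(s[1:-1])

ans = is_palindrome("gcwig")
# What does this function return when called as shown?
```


is_palindrome("gcwig")
"gcwig": s[0]='g' == s[-1]='g' -> is_palindrome("cwi")
"cwi": s[0]='c' != s[-1]='i' -> False
= False


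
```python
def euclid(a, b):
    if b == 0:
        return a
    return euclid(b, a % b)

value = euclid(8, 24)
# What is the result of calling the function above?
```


euclid(8, 24)
= euclid(24, 8 % 24) = euclid(24, 8)
= euclid(8, 24 % 8) = euclid(8, 0)
b == 0, return a = 8


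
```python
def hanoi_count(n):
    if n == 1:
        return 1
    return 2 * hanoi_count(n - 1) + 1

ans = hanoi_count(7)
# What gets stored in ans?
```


hanoi_count(7)
= 2 * hanoi_count(6) + 1
= 2 * (2 * hanoi_count(5) + 1) + 1
= 2 * (2 * (2 * hanoi_count(4) + 1) + 1) + 1
= 2 * (2 * (2 * (2 * hanoi_count(3) + 1) + 1) + 1) + 1
= 2 * (2 * (2 * (2 * (2 * hanoi_count(2) + 1) + 1) + 1) + 1) + 1
= 2 * (2 * (2 * (2 * (2 * (2 * hanoi_count(1) + 1) + 1) + 1) + 1) + 1) + 1
Now compute bottom-up:
hanoi_count(1) = 1
hanoi_count(2) = 2 * 1 + 1 = 3
hanoi_count(3) = 2 * 3 + 1 = 7
hanoi_count(4) = 2 * 7 + 1 = 15
hanoi_count(5) = 2 * 15 + 1 = 31
hanoi_count(6) = 2 * 31 + 1 = 63
hanoi_count(7) = 2 * 63 + 1 = 127
= 127


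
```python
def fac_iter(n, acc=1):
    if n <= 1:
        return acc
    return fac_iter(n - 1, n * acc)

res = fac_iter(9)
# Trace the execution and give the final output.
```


fac_iter(9, 1)
= fac_iter(8, 9 * 1) = fac_iter(8, 9)
= fac_iter(7, 8 * 9) = fac_iter(7, 72)
= fac_iter(6, 7 * 72) = fac_iter(6, 504)
= fac_iter(5, 6 * 504) = fac_iter(5, 3024)
= fac_iter(4, 5 * 3024) = fac_iter(4, 15120)
= fac_iter(3, 4 * 15120) = fac_iter(3, 60480)
= fac_iter(2, 3 * 60480) = fac_iter(2, 181440)
= fac_iter(1, 2 * 181440) = fac_iter(1, 362880)
n <= 1, return acc = 362880


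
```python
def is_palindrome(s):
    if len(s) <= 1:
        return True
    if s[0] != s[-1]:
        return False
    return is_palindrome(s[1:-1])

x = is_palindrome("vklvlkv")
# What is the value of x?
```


is_palindrome("vklvlkv")
"vklvlkv": s[0]='v' == s[-1]='v' -> is_palindrome("klvlk")
"klvlk": s[0]='k' == s[-1]='k' -> is_palindrome("lvl")
"lvl": s[0]='l' == s[-1]='l' -> is_palindrome("v")
"v": len <= 1 -> True
= True


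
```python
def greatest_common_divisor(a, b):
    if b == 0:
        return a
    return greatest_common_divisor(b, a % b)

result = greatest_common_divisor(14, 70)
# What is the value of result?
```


greatest_common_divisor(14, 70)
= greatest_common_divisor(70, 14 % 70) = greatest_common_divisor(70, 14)
= greatest_common_divisor(14, 70 % 14) = greatest_common_divisor(14, 0)
b == 0, return a = 14


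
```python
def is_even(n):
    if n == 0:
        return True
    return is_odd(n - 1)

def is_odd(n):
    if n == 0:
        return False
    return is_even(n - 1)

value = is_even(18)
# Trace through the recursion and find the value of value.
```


is_even(18)
= is_odd(17)
= is_even(16)
= is_odd(15)
= is_even(14)
= is_odd(13)
= is_even(12)
= is_odd(11)
= is_even(10)
= is_odd(9)
= is_even(8)
= is_odd(7)
= is_even(6)
= is_odd(5)
= is_even(4)
= is_odd(3)
= is_even(2)
= is_odd(1)
= is_even(0)
n == 0: return True
= True


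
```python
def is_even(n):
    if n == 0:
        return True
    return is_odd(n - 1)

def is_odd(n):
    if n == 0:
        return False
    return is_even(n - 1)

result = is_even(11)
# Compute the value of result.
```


is_even(11)
= is_odd(10)
= is_even(9)
= is_odd(8)
= is_even(7)
= is_odd(6)
= is_even(5)
= is_odd(4)
= is_even(3)
= is_odd(2)
= is_even(1)
= is_odd(0)
n == 0: return False
= False


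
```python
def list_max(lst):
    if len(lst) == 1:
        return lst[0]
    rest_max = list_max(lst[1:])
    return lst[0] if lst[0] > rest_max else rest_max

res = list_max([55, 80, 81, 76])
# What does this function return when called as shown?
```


list_max([55, 80, 81, 76])
= compare 55 with list_max([80, 81, 76])
= compare 80 with list_max([81, 76])
= compare 81 with list_max([76])
Base: list_max([76]) = 76
compare 81 with 76: max = 81
compare 80 with 81: max = 81
compare 55 with 81: max = 81
= 81


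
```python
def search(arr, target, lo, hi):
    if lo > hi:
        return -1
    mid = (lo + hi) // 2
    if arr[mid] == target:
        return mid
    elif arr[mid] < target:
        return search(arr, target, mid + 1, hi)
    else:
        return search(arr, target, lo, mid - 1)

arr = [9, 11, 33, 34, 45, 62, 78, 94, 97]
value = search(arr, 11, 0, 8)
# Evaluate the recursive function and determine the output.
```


search(arr, 11, 0, 8)
lo=0, hi=8, mid=4, arr[mid]=45
45 > 11, search left half
lo=0, hi=3, mid=1, arr[mid]=11
arr[1] == 11, found at index 1
= 1


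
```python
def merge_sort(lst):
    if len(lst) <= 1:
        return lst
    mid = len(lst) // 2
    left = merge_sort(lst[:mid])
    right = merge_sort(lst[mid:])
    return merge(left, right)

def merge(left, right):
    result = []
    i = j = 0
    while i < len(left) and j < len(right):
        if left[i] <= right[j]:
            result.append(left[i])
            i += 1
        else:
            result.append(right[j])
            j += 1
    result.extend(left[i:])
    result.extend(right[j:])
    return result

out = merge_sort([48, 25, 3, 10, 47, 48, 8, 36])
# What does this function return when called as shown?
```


merge_sort([48, 25, 3, 10, 47, 48, 8, 36])
Split into [48, 25, 3, 10] and [47, 48, 8, 36]
Left sorted: [3, 10, 25, 48]
Right sorted: [8, 36, 47, 48]
Merge [3, 10, 25, 48] and [8, 36, 47, 48]
= [3, 8, 10, 25, 36, 47, 48, 48]


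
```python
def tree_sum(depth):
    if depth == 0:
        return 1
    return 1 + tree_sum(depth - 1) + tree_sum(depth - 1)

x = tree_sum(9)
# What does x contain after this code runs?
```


tree_sum(9)
= 1 + tree_sum(8) + tree_sum(8)
= 1 + 2 * tree_sum(8)
tree_sum(k) = 2^(k+1) - 1
tree_sum(0) = 1
tree_sum(1) = 3
tree_sum(2) = 7
tree_sum(3) = 15
tree_sum(4) = 31
tree_sum(9) = 2^10 - 1 = 1023


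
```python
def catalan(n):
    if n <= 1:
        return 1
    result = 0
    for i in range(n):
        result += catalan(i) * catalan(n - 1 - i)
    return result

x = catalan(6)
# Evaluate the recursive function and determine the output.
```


catalan(6)
= sum of catalan(i) * catalan(6-1-i) for i in 0..5
First compute sub-values bottom-up:
  catalan(0) = 1, catalan(1) = 1
  catalan(2) = 1*1 + 1*1 = 2
  catalan(3) = 1*2 + 1*1 + 2*1 = 5
  catalan(4) = 1*5 + 1*2 + 2*1 + 5*1 = 14
  catalan(5) = 1*14 + 1*5 + 2*2 + 5*1 + 14*1 = 42
Now catalan(6):
  catalan(0)*catalan(5) = 1*42 = 42
  catalan(1)*catalan(4) = 1*14 = 14
  catalan(2)*catalan(3) = 2*5 = 10
  catalan(3)*catalan(2) = 5*2 = 10
  catalan(4)*catalan(1) = 14*1 = 14
  catalan(5)*catalan(0) = 42*1 = 42
= 42 + 14 + 10 + 10 + 14 + 42
= 132


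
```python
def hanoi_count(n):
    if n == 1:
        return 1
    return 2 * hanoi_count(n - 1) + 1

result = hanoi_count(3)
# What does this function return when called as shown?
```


hanoi_count(3)
= 2 * hanoi_count(2) + 1
= 2 * (2 * hanoi_count(1) + 1) + 1
Now compute bottom-up:
hanoi_count(1) = 1
hanoi_count(2) = 2 * 1 + 1 = 3
hanoi_count(3) = 2 * 3 + 1 = 7
= 7


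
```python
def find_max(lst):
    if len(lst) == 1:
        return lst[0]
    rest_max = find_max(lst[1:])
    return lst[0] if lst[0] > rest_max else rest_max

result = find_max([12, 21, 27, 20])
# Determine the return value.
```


find_max([12, 21, 27, 20])
= compare 12 with find_max([21, 27, 20])
= compare 21 with find_max([27, 20])
= compare 27 with find_max([20])
Base: find_max([20]) = 20
compare 27 with 20: max = 27
compare 21 with 27: max = 27
compare 12 with 27: max = 27
= 27


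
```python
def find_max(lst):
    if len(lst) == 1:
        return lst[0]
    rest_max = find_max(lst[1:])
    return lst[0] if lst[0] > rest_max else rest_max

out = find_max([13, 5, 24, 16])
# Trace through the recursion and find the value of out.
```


find_max([13, 5, 24, 16])
= compare 13 with find_max([5, 24, 16])
= compare 5 with find_max([24, 16])
= compare 24 with find_max([16])
Base: find_max([16]) = 16
compare 24 with 16: max = 24
compare 5 with 24: max = 24
compare 13 with 24: max = 24
= 24


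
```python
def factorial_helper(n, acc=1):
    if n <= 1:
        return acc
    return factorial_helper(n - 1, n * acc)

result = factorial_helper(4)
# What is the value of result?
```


factorial_helper(4, 1)
= factorial_helper(3, 4 * 1) = factorial_helper(3, 4)
= factorial_helper(2, 3 * 4) = factorial_helper(2, 12)
= factorial_helper(1, 2 * 12) = factorial_helper(1, 24)
n <= 1, return acc = 24


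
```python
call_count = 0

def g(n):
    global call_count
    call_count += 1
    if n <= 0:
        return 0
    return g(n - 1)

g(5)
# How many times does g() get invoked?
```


g(5) calls g(4) calls ... calls g(0)
Total calls: 5 + 1 (for base case) = 6


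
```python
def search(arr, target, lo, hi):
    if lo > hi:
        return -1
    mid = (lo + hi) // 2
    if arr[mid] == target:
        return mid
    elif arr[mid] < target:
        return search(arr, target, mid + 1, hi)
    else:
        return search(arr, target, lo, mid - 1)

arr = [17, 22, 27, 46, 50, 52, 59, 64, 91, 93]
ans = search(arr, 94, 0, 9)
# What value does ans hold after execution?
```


search(arr, 94, 0, 9)
lo=0, hi=9, mid=4, arr[mid]=50
50 < 94, search right half
lo=5, hi=9, mid=7, arr[mid]=64
64 < 94, search right half
lo=8, hi=9, mid=8, arr[mid]=91
91 < 94, search right half
lo=9, hi=9, mid=9, arr[mid]=93
93 < 94, search right half
lo > hi, target not found, return -1
= -1
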